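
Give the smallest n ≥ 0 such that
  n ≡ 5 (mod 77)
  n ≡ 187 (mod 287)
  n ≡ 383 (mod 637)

213141

Combine the congruences pairwise.
gcd(77, 287) = 7 and 7 | (187 − 5), so the pair is consistent; merging gives n ≡ 1622 (mod 3157), where 3157 = lcm(77, 287).
gcd(3157, 637) = 7 and 7 | (383 − 1622), so the pair is consistent; merging gives n ≡ 213141 (mod 287287), where 287287 = lcm(3157, 637).
The solution is unique modulo lcm(77, 287, 637) = 287287.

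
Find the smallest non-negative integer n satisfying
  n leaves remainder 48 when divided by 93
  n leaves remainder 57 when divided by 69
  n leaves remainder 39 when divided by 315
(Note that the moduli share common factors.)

109974

gcd(93, 69) = 3 and 3 | (57 − 48), so the pair is consistent; merging gives n ≡ 885 (mod 2139), where 2139 = lcm(93, 69).
gcd(2139, 315) = 3 and 3 | (39 − 885), so the pair is consistent; merging gives n ≡ 109974 (mod 224595), where 224595 = lcm(2139, 315).
The solution is unique modulo lcm(93, 69, 315) = 224595.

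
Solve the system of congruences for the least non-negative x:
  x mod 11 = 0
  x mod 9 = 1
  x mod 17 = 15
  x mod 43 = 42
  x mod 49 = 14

97867

The moduli are pairwise coprime; N = 11·9·17·43·49 = 3546081.
N/11 = 322371; 322371 ≡ 5 (mod 11); 5·9 ≡ 1, so inverse 9.
N/9 = 394009; 394009 ≡ 7 (mod 9); 7·4 ≡ 1, so inverse 4.
N/17 = 208593; 208593 ≡ 3 (mod 17); 3·6 ≡ 1, so inverse 6.
N/43 = 82467; 82467 ≡ 36 (mod 43); 36·6 ≡ 1, so inverse 6.
N/49 = 72369; 72369 ≡ 45 (mod 49); 45·12 ≡ 1, so inverse 12.
x ≡ 0·322371·9 + 1·394009·4 + 15·208593·6 + 42·82467·6 + 14·72369·12 = 53289082.
53289082 mod 3546081 = 97867.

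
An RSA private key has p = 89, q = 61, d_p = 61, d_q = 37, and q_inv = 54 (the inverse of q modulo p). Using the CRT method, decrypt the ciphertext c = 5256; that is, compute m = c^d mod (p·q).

m₁ = c^(d_p) mod p: c ≡ 5 (mod 89), and 5^61 mod 89 = 80.
m₂ = c^(d_q) mod q: c ≡ 10 (mod 61), and 10^37 mod 61 = 35.
h = q_inv·(m₁ − m₂) mod p = 54·(80 − 35) mod 89 = 27.
m = m₂ + h·q = 35 + 27·61 = 1682.

1682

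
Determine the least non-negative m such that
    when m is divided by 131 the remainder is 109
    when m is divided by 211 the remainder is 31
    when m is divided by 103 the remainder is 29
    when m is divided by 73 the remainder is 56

23336842

The moduli are pairwise coprime; N = 131·211·103·73 = 207832679.
N/131 = 1586509; 1586509 ≡ 99 (mod 131); 99·45 ≡ 1, so inverse 45.
N/211 = 984989; 984989 ≡ 41 (mod 211); 41·175 ≡ 1, so inverse 175.
N/103 = 2017793; 2017793 ≡ 23 (mod 103); 23·9 ≡ 1, so inverse 9.
N/73 = 2847023; 2847023 ≡ 23 (mod 73); 23·54 ≡ 1, so inverse 54.
m ≡ 109·1586509·45 + 31·984989·175 + 29·2017793·9 + 56·2847023·54 = 22261433495.
22261433495 mod 207832679 = 23336842.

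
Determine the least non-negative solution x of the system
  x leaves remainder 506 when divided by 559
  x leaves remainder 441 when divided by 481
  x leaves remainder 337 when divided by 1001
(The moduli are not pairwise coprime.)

Combine the congruences pairwise.
gcd(559, 481) = 13 and 13 | (441 − 506), so the pair is consistent; merging gives x ≡ 17276 (mod 20683), where 20683 = lcm(559, 481).
gcd(20683, 1001) = 13 and 13 | (337 − 17276), so the pair is consistent; merging gives x ≡ 1237573 (mod 1592591), where 1592591 = lcm(20683, 1001).
The solution is unique modulo lcm(559, 481, 1001) = 1592591.

1237573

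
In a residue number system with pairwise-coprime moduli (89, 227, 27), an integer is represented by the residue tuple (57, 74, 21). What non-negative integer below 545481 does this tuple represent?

The moduli are pairwise coprime; N = 89·227·27 = 545481.
N/89 = 6129; 6129 ≡ 77 (mod 89); 77·37 ≡ 1, so inverse 37.
N/227 = 2403; 2403 ≡ 133 (mod 227); 133·99 ≡ 1, so inverse 99.
N/27 = 20203; 20203 ≡ 7 (mod 27); 7·4 ≡ 1, so inverse 4.
x ≡ 57·6129·37 + 74·2403·99 + 21·20203·4 = 32227491.
32227491 mod 545481 = 44112.

44112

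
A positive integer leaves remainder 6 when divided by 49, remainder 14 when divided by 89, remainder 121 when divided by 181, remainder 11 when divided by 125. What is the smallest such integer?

The moduli are pairwise coprime; N = 49·89·181·125 = 98667625.
N/49 = 2013625; 2013625 ≡ 19 (mod 49); 19·31 ≡ 1, so inverse 31.
N/89 = 1108625; 1108625 ≡ 41 (mod 89); 41·76 ≡ 1, so inverse 76.
N/181 = 545125; 545125 ≡ 134 (mod 181); 134·77 ≡ 1, so inverse 77.
N/125 = 789341; 789341 ≡ 91 (mod 125); 91·11 ≡ 1, so inverse 11.
x ≡ 6·2013625·31 + 14·1108625·76 + 121·545125·77 + 11·789341·11 = 6728551136.
6728551136 mod 98667625 = 19152636.

19152636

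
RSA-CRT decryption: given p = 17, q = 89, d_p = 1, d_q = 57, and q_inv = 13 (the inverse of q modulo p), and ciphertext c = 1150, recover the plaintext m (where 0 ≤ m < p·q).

m₁ = c^(d_p) mod p: c ≡ 11 (mod 17), and 11^1 mod 17 = 11.
m₂ = c^(d_q) mod q: c ≡ 82 (mod 89), and 82^57 mod 89 = 33.
h = q_inv·(m₁ − m₂) mod p = 13·(11 − 33) mod 17 = 3.
m = m₂ + h·q = 33 + 3·89 = 300.

300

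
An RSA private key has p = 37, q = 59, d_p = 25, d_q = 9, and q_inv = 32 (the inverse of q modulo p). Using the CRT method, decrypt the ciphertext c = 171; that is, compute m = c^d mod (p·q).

m₁ = c^(d_p) mod p: c ≡ 23 (mod 37), and 23^25 mod 37 = 23.
m₂ = c^(d_q) mod q: c ≡ 53 (mod 59), and 53^9 mod 59 = 35.
h = q_inv·(m₁ − m₂) mod p = 32·(23 − 35) mod 37 = 23.
m = m₂ + h·q = 35 + 23·59 = 1392.

1392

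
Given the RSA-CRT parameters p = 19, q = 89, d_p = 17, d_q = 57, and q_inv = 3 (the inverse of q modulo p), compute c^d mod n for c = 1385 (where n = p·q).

1149

m₁ = c^(d_p) mod p: c ≡ 17 (mod 19), and 17^17 mod 19 = 9.
m₂ = c^(d_q) mod q: c ≡ 50 (mod 89), and 50^57 mod 89 = 81.
h = q_inv·(m₁ − m₂) mod p = 3·(9 − 81) mod 19 = 12.
m = m₂ + h·q = 81 + 12·89 = 1149.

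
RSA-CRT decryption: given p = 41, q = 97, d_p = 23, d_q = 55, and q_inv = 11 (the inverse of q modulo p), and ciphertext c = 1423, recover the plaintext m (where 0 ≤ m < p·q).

2630

m₁ = c^(d_p) mod p: c ≡ 29 (mod 41), and 29^23 mod 41 = 6.
m₂ = c^(d_q) mod q: c ≡ 65 (mod 97), and 65^55 mod 97 = 11.
h = q_inv·(m₁ − m₂) mod p = 11·(6 − 11) mod 41 = 27.
m = m₂ + h·q = 11 + 27·97 = 2630.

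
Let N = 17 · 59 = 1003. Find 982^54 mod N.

Mod 17: 982 ≡ 13; by Fermat, exponent reduces to 54 mod 16 = 6; 13^6 ≡ 16 (mod 17).
Mod 59: 982 ≡ 38; 38^54 ≡ 7 (mod 59).
Combine by CRT: x ≡ 16 (mod 17), x ≡ 7 (mod 59) ⇒ x ≡ 951 (mod 1003).

951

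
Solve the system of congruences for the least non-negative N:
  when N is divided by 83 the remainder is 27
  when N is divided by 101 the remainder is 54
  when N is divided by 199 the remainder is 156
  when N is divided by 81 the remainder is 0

24507603

The moduli are pairwise coprime; M = 83·101·199·81 = 135125577.
M/83 = 1628019; 1628019 ≡ 57 (mod 83); 57·67 ≡ 1, so inverse 67.
M/101 = 1337877; 1337877 ≡ 31 (mod 101); 31·88 ≡ 1, so inverse 88.
M/199 = 679023; 679023 ≡ 35 (mod 199); 35·91 ≡ 1, so inverse 91.
M/81 = 1668217; 1668217 ≡ 22 (mod 81); 22·70 ≡ 1, so inverse 70.
N ≡ 27·1628019·67 + 54·1337877·88 + 156·679023·91 + 0·1668217·70 = 18942088383.
18942088383 mod 135125577 = 24507603.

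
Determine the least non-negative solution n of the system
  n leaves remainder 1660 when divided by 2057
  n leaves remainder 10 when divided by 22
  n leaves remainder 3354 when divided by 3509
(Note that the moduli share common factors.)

108624

Combine the congruences pairwise.
gcd(2057, 22) = 11 and 11 | (10 − 1660), so the pair is consistent; merging gives n ≡ 1660 (mod 4114), where 4114 = lcm(2057, 22).
gcd(4114, 3509) = 121 and 121 | (3354 − 1660), so the pair is consistent; merging gives n ≡ 108624 (mod 119306), where 119306 = lcm(4114, 3509).
The solution is unique modulo lcm(2057, 22, 3509) = 119306.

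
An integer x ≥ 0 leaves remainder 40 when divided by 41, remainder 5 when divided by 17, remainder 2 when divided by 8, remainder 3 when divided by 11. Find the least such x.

Combine the congruences pairwise.
From x ≡ 40 (mod 41) write x = 40 + 41t. Substituting into x ≡ 5 (mod 17) gives 41t ≡ 16 (mod 17), and since 7⁻¹ ≡ 5 (mod 17), t ≡ 12. Hence x ≡ 40 + 41·12 = 532 (mod 697).
From x ≡ 532 (mod 697) write x = 532 + 697t. Substituting into x ≡ 2 (mod 8) gives 697t ≡ 6 (mod 8), and since 1⁻¹ ≡ 1 (mod 8), t ≡ 6. Hence x ≡ 532 + 697·6 = 4714 (mod 5576).
From x ≡ 4714 (mod 5576) write x = 4714 + 5576t. Substituting into x ≡ 3 (mod 11) gives 5576t ≡ 8 (mod 11), and since 10⁻¹ ≡ 10 (mod 11), t ≡ 3. Hence x ≡ 4714 + 5576·3 = 21442 (mod 61336).

21442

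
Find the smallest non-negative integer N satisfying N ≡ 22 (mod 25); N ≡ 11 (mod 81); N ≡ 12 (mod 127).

67322

From N ≡ 22 (mod 25) write N = 22 + 25t. Substituting into N ≡ 11 (mod 81) gives 25t ≡ 70 (mod 81), and since 25⁻¹ ≡ 13 (mod 81), t ≡ 19. Hence N ≡ 22 + 25·19 = 497 (mod 2025).
From N ≡ 497 (mod 2025) write N = 497 + 2025t. Substituting into N ≡ 12 (mod 127) gives 2025t ≡ 23 (mod 127), and since 120⁻¹ ≡ 18 (mod 127), t ≡ 33. Hence N ≡ 497 + 2025·33 = 67322 (mod 257175).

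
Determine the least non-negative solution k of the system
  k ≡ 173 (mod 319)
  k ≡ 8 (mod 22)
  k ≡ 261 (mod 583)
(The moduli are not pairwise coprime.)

11338

Combine the congruences pairwise.
gcd(319, 22) = 11 and 11 | (8 − 173), so the pair is consistent; merging gives k ≡ 492 (mod 638), where 638 = lcm(319, 22).
gcd(638, 583) = 11 and 11 | (261 − 492), so the pair is consistent; merging gives k ≡ 11338 (mod 33814), where 33814 = lcm(638, 583).
The solution is unique modulo lcm(319, 22, 583) = 33814.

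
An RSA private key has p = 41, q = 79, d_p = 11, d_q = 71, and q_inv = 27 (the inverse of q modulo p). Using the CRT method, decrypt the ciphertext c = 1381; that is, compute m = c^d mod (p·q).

457

m₁ = c^(d_p) mod p: c ≡ 28 (mod 41), and 28^11 mod 41 = 6.
m₂ = c^(d_q) mod q: c ≡ 38 (mod 79), and 38^71 mod 79 = 62.
h = q_inv·(m₁ − m₂) mod p = 27·(6 − 62) mod 41 = 5.
m = m₂ + h·q = 62 + 5·79 = 457.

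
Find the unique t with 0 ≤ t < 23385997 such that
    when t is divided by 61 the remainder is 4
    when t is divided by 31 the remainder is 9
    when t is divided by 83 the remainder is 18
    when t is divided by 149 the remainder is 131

16385214

The moduli are pairwise coprime; N = 61·31·83·149 = 23385997.
N/61 = 383377; 383377 ≡ 53 (mod 61); 53·38 ≡ 1, so inverse 38.
N/31 = 754387; 754387 ≡ 2 (mod 31); 2·16 ≡ 1, so inverse 16.
N/83 = 281759; 281759 ≡ 57 (mod 83); 57·67 ≡ 1, so inverse 67.
N/149 = 156953; 156953 ≡ 56 (mod 149); 56·8 ≡ 1, so inverse 8.
t ≡ 4·383377·38 + 9·754387·16 + 18·281759·67 + 131·156953·8 = 671193130.
671193130 mod 23385997 = 16385214.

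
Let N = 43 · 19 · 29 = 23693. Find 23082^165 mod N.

12836

Mod 43: 23082 ≡ 34; by Fermat, exponent reduces to 165 mod 42 = 39; 34^39 ≡ 22 (mod 43).
Mod 19: 23082 ≡ 16; by Fermat, exponent reduces to 165 mod 18 = 3; 16^3 ≡ 11 (mod 19).
Mod 29: 23082 ≡ 27; by Fermat, exponent reduces to 165 mod 28 = 25; 27^25 ≡ 18 (mod 29).
Combine by CRT: x ≡ 22 (mod 43), x ≡ 11 (mod 19), x ≡ 18 (mod 29) ⇒ x ≡ 12836 (mod 23693).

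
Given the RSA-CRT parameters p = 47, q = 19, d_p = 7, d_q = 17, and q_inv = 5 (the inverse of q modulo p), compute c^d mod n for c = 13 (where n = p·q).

m₁ = c^(d_p) mod p: c ≡ 13 (mod 47), and 13^7 mod 47 = 39.
m₂ = c^(d_q) mod q: c ≡ 13 (mod 19), and 13^17 mod 19 = 3.
h = q_inv·(m₁ − m₂) mod p = 5·(39 − 3) mod 47 = 39.
m = m₂ + h·q = 3 + 39·19 = 744.

744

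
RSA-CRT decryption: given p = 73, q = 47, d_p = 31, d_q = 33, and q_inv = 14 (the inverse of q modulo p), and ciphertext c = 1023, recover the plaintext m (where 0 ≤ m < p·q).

m₁ = c^(d_p) mod p: c ≡ 1 (mod 73), and 1^31 mod 73 = 1.
m₂ = c^(d_q) mod q: c ≡ 36 (mod 47), and 36^33 mod 47 = 42.
h = q_inv·(m₁ − m₂) mod p = 14·(1 − 42) mod 73 = 10.
m = m₂ + h·q = 42 + 10·47 = 512.

512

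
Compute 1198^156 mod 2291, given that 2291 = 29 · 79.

Mod 29: 1198 ≡ 9; by Fermat, exponent reduces to 156 mod 28 = 16; 9^16 ≡ 23 (mod 29).
Mod 79: 1198 ≡ 13; since 78 | 156, by Fermat 13^156 ≡ 1 (mod 79).
Combine by CRT: x ≡ 23 (mod 29), x ≡ 1 (mod 79) ⇒ x ≡ 1502 (mod 2291).

1502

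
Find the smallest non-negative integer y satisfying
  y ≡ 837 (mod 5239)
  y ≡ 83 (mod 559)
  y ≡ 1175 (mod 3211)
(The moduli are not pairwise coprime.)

1080071

gcd(5239, 559) = 13 and 13 | (83 − 837), so the pair is consistent; merging gives y ≡ 178963 (mod 225277), where 225277 = lcm(5239, 559).
gcd(225277, 3211) = 169 and 169 | (1175 − 178963), so the pair is consistent; merging gives y ≡ 1080071 (mod 4280263), where 4280263 = lcm(225277, 3211).
The solution is unique modulo lcm(5239, 559, 3211) = 4280263.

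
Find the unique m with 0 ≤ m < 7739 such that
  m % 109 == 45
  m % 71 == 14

1789

From m ≡ 45 (mod 109) write m = 45 + 109t. Substituting into m ≡ 14 (mod 71) gives 109t ≡ 40 (mod 71), and since 38⁻¹ ≡ 43 (mod 71), t ≡ 16. Hence m ≡ 45 + 109·16 = 1789 (mod 7739).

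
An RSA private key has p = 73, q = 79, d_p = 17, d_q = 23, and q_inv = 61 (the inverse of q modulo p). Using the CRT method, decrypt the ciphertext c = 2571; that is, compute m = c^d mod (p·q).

m₁ = c^(d_p) mod p: c ≡ 16 (mod 73), and 16^17 mod 73 = 32.
m₂ = c^(d_q) mod q: c ≡ 43 (mod 79), and 43^23 mod 79 = 39.
h = q_inv·(m₁ − m₂) mod p = 61·(32 − 39) mod 73 = 11.
m = m₂ + h·q = 39 + 11·79 = 908.

908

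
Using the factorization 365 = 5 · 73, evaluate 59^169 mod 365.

Mod 5: 59 ≡ 4; by Fermat, exponent reduces to 169 mod 4 = 1; 4^1 ≡ 4 (mod 5).
Mod 73: 59 ≡ 59; by Fermat, exponent reduces to 169 mod 72 = 25; 59^25 ≡ 53 (mod 73).
Combine by CRT: x ≡ 4 (mod 5), x ≡ 53 (mod 73) ⇒ x ≡ 199 (mod 365).

199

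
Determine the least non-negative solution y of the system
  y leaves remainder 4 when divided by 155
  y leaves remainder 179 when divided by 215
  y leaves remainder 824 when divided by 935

282259

Combine the congruences pairwise.
gcd(155, 215) = 5 and 5 | (179 − 4), so the pair is consistent; merging gives y ≡ 2329 (mod 6665), where 6665 = lcm(155, 215).
gcd(6665, 935) = 5 and 5 | (824 − 2329), so the pair is consistent; merging gives y ≡ 282259 (mod 1246355), where 1246355 = lcm(6665, 935).
The solution is unique modulo lcm(155, 215, 935) = 1246355.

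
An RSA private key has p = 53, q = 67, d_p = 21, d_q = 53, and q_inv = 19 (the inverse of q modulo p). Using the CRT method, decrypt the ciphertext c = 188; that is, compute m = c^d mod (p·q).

m₁ = c^(d_p) mod p: c ≡ 29 (mod 53), and 29^21 mod 53 = 37.
m₂ = c^(d_q) mod q: c ≡ 54 (mod 67), and 54^53 mod 67 = 47.
h = q_inv·(m₁ − m₂) mod p = 19·(37 − 47) mod 53 = 22.
m = m₂ + h·q = 47 + 22·67 = 1521.

1521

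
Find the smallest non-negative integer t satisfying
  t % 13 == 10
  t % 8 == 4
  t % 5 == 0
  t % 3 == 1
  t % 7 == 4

From t ≡ 10 (mod 13) write t = 10 + 13s. Substituting into t ≡ 4 (mod 8) gives 13s ≡ 2 (mod 8), and since 5⁻¹ ≡ 5 (mod 8), s ≡ 2. Hence t ≡ 10 + 13·2 = 36 (mod 104).
From t ≡ 36 (mod 104) write t = 36 + 104s. Substituting into t ≡ 0 (mod 5) gives 104s ≡ 4 (mod 5), and since 4⁻¹ ≡ 4 (mod 5), s ≡ 1. Hence t ≡ 36 + 104·1 = 140 (mod 520).
From t ≡ 140 (mod 520) write t = 140 + 520s. Substituting into t ≡ 1 (mod 3) gives 520s ≡ 2 (mod 3), and since 1⁻¹ ≡ 1 (mod 3), s ≡ 2. Hence t ≡ 140 + 520·2 = 1180 (mod 1560).
From t ≡ 1180 (mod 1560) write t = 1180 + 1560s. Substituting into t ≡ 4 (mod 7) gives 1560s ≡ 0 (mod 7), and since 6⁻¹ ≡ 6 (mod 7), s ≡ 0. Hence t ≡ 1180 + 1560·0 = 1180 (mod 10920).

1180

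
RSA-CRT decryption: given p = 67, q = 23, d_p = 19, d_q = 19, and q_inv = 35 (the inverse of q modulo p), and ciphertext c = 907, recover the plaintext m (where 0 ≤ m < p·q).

m₁ = c^(d_p) mod p: c ≡ 36 (mod 67), and 36^19 mod 67 = 4.
m₂ = c^(d_q) mod q: c ≡ 10 (mod 23), and 10^19 mod 23 = 21.
h = q_inv·(m₁ − m₂) mod p = 35·(4 − 21) mod 67 = 8.
m = m₂ + h·q = 21 + 8·23 = 205.

205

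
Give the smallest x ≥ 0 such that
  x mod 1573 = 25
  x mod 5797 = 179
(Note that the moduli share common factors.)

gcd(1573, 5797) = 11 and 11 | (179 − 25), so the pair is consistent; merging gives x ≡ 591473 (mod 828971), where 828971 = lcm(1573, 5797).
The solution is unique modulo lcm(1573, 5797) = 828971.

591473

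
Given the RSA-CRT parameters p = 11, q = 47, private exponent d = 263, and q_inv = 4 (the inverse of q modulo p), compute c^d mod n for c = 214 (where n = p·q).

114

d_p = d mod (p−1) = 263 mod 10 = 3; d_q = d mod (q−1) = 33.
m₁ = c^(d_p) mod p: c ≡ 5 (mod 11), and 5^3 mod 11 = 4.
m₂ = c^(d_q) mod q: c ≡ 26 (mod 47), and 26^33 mod 47 = 20.
h = q_inv·(m₁ − m₂) mod p = 4·(4 − 20) mod 11 = 2.
m = m₂ + h·q = 20 + 2·47 = 114.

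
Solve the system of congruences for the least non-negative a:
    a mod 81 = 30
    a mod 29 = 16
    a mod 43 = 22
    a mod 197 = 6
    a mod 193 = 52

1003775682

The moduli are pairwise coprime; N = 81·29·43·197·193 = 3840387147.
N/81 = 47412187; 47412187 ≡ 52 (mod 81); 52·67 ≡ 1, so inverse 67.
N/29 = 132427143; 132427143 ≡ 6 (mod 29); 6·5 ≡ 1, so inverse 5.
N/43 = 89311329; 89311329 ≡ 28 (mod 43); 28·20 ≡ 1, so inverse 20.
N/197 = 19494351; 19494351 ≡ 19 (mod 197); 19·83 ≡ 1, so inverse 83.
N/193 = 19898379; 19898379 ≡ 79 (mod 193); 79·22 ≡ 1, so inverse 22.
a ≡ 30·47412187·67 + 16·132427143·5 + 22·89311329·20 + 6·19494351·83 + 52·19898379·22 = 177661584444.
177661584444 mod 3840387147 = 1003775682.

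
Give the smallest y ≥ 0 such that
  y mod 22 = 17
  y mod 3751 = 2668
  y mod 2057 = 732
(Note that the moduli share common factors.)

Combine the congruences pairwise.
gcd(22, 3751) = 11 and 11 | (2668 − 17), so the pair is consistent; merging gives y ≡ 6419 (mod 7502), where 7502 = lcm(22, 3751).
gcd(7502, 2057) = 121 and 121 | (732 − 6419), so the pair is consistent; merging gives y ≡ 43929 (mod 127534), where 127534 = lcm(7502, 2057).
The solution is unique modulo lcm(22, 3751, 2057) = 127534.

43929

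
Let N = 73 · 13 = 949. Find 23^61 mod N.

257

Mod 73: 23 ≡ 23; 23^61 ≡ 38 (mod 73).
Mod 13: 23 ≡ 10; by Fermat, exponent reduces to 61 mod 12 = 1; 10^1 ≡ 10 (mod 13).
Combine by CRT: x ≡ 38 (mod 73), x ≡ 10 (mod 13) ⇒ x ≡ 257 (mod 949).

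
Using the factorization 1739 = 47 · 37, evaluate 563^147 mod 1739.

Mod 47: 563 ≡ 46; by Fermat, exponent reduces to 147 mod 46 = 9; 46^9 ≡ 46 (mod 47).
Mod 37: 563 ≡ 8; by Fermat, exponent reduces to 147 mod 36 = 3; 8^3 ≡ 31 (mod 37).
Combine by CRT: x ≡ 46 (mod 47), x ≡ 31 (mod 37) ⇒ x ≡ 845 (mod 1739).

845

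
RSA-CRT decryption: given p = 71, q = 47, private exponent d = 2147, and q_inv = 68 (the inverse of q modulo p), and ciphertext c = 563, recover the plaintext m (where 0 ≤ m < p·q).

46

d_p = d mod (p−1) = 2147 mod 70 = 47; d_q = d mod (q−1) = 31.
m₁ = c^(d_p) mod p: c ≡ 66 (mod 71), and 66^47 mod 71 = 46.
m₂ = c^(d_q) mod q: c ≡ 46 (mod 47), and 46^31 mod 47 = 46.
h = q_inv·(m₁ − m₂) mod p = 68·(46 − 46) mod 71 = 0.
m = m₂ + h·q = 46 + 0·47 = 46.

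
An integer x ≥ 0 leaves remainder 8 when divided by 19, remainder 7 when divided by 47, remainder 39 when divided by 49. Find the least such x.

From x ≡ 8 (mod 19) write x = 8 + 19t. Substituting into x ≡ 7 (mod 47) gives 19t ≡ 46 (mod 47), and since 19⁻¹ ≡ 5 (mod 47), t ≡ 42. Hence x ≡ 8 + 19·42 = 806 (mod 893).
From x ≡ 806 (mod 893) write x = 806 + 893t. Substituting into x ≡ 39 (mod 49) gives 893t ≡ 17 (mod 49), and since 11⁻¹ ≡ 9 (mod 49), t ≡ 6. Hence x ≡ 806 + 893·6 = 6164 (mod 43757).

6164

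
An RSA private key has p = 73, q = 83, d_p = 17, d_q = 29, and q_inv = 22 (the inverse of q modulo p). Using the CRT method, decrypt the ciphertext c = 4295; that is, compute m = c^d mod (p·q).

m₁ = c^(d_p) mod p: c ≡ 61 (mod 73), and 61^17 mod 73 = 67.
m₂ = c^(d_q) mod q: c ≡ 62 (mod 83), and 62^29 mod 83 = 72.
h = q_inv·(m₁ − m₂) mod p = 22·(67 − 72) mod 73 = 36.
m = m₂ + h·q = 72 + 36·83 = 3060.

3060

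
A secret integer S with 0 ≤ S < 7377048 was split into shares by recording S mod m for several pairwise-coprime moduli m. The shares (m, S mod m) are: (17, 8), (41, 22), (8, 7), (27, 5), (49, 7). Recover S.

The moduli are pairwise coprime; N = 17·41·8·27·49 = 7377048.
N/17 = 433944; 433944 ≡ 2 (mod 17); 2·9 ≡ 1, so inverse 9.
N/41 = 179928; 179928 ≡ 20 (mod 41); 20·39 ≡ 1, so inverse 39.
N/8 = 922131; 922131 ≡ 3 (mod 8); 3·3 ≡ 1, so inverse 3.
N/27 = 273224; 273224 ≡ 11 (mod 27); 11·5 ≡ 1, so inverse 5.
N/49 = 150552; 150552 ≡ 24 (mod 49); 24·47 ≡ 1, so inverse 47.
S ≡ 8·433944·9 + 22·179928·39 + 7·922131·3 + 5·273224·5 + 7·150552·47 = 261349151.
261349151 mod 7377048 = 3152471.

3152471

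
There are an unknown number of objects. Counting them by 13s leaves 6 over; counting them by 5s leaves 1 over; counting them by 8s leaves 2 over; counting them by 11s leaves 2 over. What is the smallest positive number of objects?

Combine the congruences pairwise.
From N ≡ 6 (mod 13) write N = 6 + 13t. Substituting into N ≡ 1 (mod 5) gives 13t ≡ 0 (mod 5), and since 3⁻¹ ≡ 2 (mod 5), t ≡ 0. Hence N ≡ 6 + 13·0 = 6 (mod 65).
From N ≡ 6 (mod 65) write N = 6 + 65t. Substituting into N ≡ 2 (mod 8) gives 65t ≡ 4 (mod 8), and since 1⁻¹ ≡ 1 (mod 8), t ≡ 4. Hence N ≡ 6 + 65·4 = 266 (mod 520).
From N ≡ 266 (mod 520) write N = 266 + 520t. Substituting into N ≡ 2 (mod 11) gives 520t ≡ 0 (mod 11), and since 3⁻¹ ≡ 4 (mod 11), t ≡ 0. Hence N ≡ 266 + 520·0 = 266 (mod 5720).

266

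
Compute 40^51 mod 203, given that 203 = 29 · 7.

27

Mod 29: 40 ≡ 11; by Fermat, exponent reduces to 51 mod 28 = 23; 11^23 ≡ 27 (mod 29).
Mod 7: 40 ≡ 5; by Fermat, exponent reduces to 51 mod 6 = 3; 5^3 ≡ 6 (mod 7).
Combine by CRT: x ≡ 27 (mod 29), x ≡ 6 (mod 7) ⇒ x ≡ 27 (mod 203).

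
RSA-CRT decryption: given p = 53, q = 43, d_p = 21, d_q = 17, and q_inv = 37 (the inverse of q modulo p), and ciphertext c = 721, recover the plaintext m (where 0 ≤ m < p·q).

m₁ = c^(d_p) mod p: c ≡ 32 (mod 53), and 32^21 mod 53 = 2.
m₂ = c^(d_q) mod q: c ≡ 33 (mod 43), and 33^17 mod 43 = 34.
h = q_inv·(m₁ − m₂) mod p = 37·(2 − 34) mod 53 = 35.
m = m₂ + h·q = 34 + 35·43 = 1539.

1539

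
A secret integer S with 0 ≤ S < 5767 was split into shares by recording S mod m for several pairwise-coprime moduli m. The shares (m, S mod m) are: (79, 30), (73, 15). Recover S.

2716

Combine the congruences pairwise.
From S ≡ 30 (mod 79) write S = 30 + 79t. Substituting into S ≡ 15 (mod 73) gives 79t ≡ 58 (mod 73), and since 6⁻¹ ≡ 61 (mod 73), t ≡ 34. Hence S ≡ 30 + 79·34 = 2716 (mod 5767).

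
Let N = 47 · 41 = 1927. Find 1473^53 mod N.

Mod 47: 1473 ≡ 16; by Fermat, exponent reduces to 53 mod 46 = 7; 16^7 ≡ 32 (mod 47).
Mod 41: 1473 ≡ 38; by Fermat, exponent reduces to 53 mod 40 = 13; 38^13 ≡ 3 (mod 41).
Combine by CRT: x ≡ 32 (mod 47), x ≡ 3 (mod 41) ⇒ x ≡ 126 (mod 1927).

126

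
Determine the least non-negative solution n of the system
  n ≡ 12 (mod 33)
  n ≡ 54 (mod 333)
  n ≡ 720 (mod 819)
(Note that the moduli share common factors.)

61326

Combine the congruences pairwise.
gcd(33, 333) = 3 and 3 | (54 − 12), so the pair is consistent; merging gives n ≡ 2718 (mod 3663), where 3663 = lcm(33, 333).
gcd(3663, 819) = 9 and 9 | (720 − 2718), so the pair is consistent; merging gives n ≡ 61326 (mod 333333), where 333333 = lcm(3663, 819).
The solution is unique modulo lcm(33, 333, 819) = 333333.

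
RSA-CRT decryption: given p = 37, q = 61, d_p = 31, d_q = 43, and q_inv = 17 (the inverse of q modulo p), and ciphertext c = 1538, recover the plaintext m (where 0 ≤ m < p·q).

m₁ = c^(d_p) mod p: c ≡ 21 (mod 37), and 21^31 mod 37 = 28.
m₂ = c^(d_q) mod q: c ≡ 13 (mod 61), and 13^43 mod 61 = 13.
h = q_inv·(m₁ − m₂) mod p = 17·(28 − 13) mod 37 = 33.
m = m₂ + h·q = 13 + 33·61 = 2026.

2026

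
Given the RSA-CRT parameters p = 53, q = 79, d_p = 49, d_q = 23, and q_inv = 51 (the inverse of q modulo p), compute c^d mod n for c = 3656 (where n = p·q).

2119

m₁ = c^(d_p) mod p: c ≡ 52 (mod 53), and 52^49 mod 53 = 52.
m₂ = c^(d_q) mod q: c ≡ 22 (mod 79), and 22^23 mod 79 = 65.
h = q_inv·(m₁ − m₂) mod p = 51·(52 − 65) mod 53 = 26.
m = m₂ + h·q = 65 + 26·79 = 2119.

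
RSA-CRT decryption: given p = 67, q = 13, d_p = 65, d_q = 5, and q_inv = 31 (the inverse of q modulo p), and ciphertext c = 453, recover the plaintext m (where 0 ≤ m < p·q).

m₁ = c^(d_p) mod p: c ≡ 51 (mod 67), and 51^65 mod 67 = 46.
m₂ = c^(d_q) mod q: c ≡ 11 (mod 13), and 11^5 mod 13 = 7.
h = q_inv·(m₁ − m₂) mod p = 31·(46 − 7) mod 67 = 3.
m = m₂ + h·q = 7 + 3·13 = 46.

46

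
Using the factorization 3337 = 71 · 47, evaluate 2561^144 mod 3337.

412

Mod 71: 2561 ≡ 5; by Fermat, exponent reduces to 144 mod 70 = 4; 5^4 ≡ 57 (mod 71).
Mod 47: 2561 ≡ 23; by Fermat, exponent reduces to 144 mod 46 = 6; 23^6 ≡ 36 (mod 47).
Combine by CRT: x ≡ 57 (mod 71), x ≡ 36 (mod 47) ⇒ x ≡ 412 (mod 3337).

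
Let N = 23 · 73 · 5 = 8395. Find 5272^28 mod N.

Mod 23: 5272 ≡ 5; by Fermat, exponent reduces to 28 mod 22 = 6; 5^6 ≡ 8 (mod 23).
Mod 73: 5272 ≡ 16; 16^28 ≡ 16 (mod 73).
Mod 5: 5272 ≡ 2; since 4 | 28, by Fermat 2^28 ≡ 1 (mod 5).
Combine by CRT: x ≡ 8 (mod 23), x ≡ 16 (mod 73), x ≡ 1 (mod 5) ⇒ x ≡ 6586 (mod 8395).

6586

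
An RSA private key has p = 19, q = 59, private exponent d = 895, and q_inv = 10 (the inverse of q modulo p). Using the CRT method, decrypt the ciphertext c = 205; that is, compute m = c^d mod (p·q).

d_p = d mod (p−1) = 895 mod 18 = 13; d_q = d mod (q−1) = 25.
m₁ = c^(d_p) mod p: c ≡ 15 (mod 19), and 15^13 mod 19 = 10.
m₂ = c^(d_q) mod q: c ≡ 28 (mod 59), and 28^25 mod 59 = 49.
h = q_inv·(m₁ − m₂) mod p = 10·(10 − 49) mod 19 = 9.
m = m₂ + h·q = 49 + 9·59 = 580.

580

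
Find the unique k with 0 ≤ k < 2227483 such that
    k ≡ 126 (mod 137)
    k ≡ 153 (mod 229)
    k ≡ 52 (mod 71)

The moduli are pairwise coprime; N = 137·229·71 = 2227483.
N/137 = 16259; 16259 ≡ 93 (mod 137); 93·28 ≡ 1, so inverse 28.
N/229 = 9727; 9727 ≡ 109 (mod 229); 109·208 ≡ 1, so inverse 208.
N/71 = 31373; 31373 ≡ 62 (mod 71); 62·63 ≡ 1, so inverse 63.
k ≡ 126·16259·28 + 153·9727·208 + 52·31373·63 = 469691748.
469691748 mod 2227483 = 1920318.

1920318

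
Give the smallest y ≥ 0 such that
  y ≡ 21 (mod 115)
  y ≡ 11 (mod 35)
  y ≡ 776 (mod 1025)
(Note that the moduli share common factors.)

gcd(115, 35) = 5 and 5 | (11 − 21), so the pair is consistent; merging gives y ≡ 711 (mod 805), where 805 = lcm(115, 35).
gcd(805, 1025) = 5 and 5 | (776 − 711), so the pair is consistent; merging gives y ≡ 19226 (mod 165025), where 165025 = lcm(805, 1025).
The solution is unique modulo lcm(115, 35, 1025) = 165025.

19226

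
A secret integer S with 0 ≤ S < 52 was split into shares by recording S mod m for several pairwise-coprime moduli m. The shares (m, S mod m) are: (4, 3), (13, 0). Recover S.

From S ≡ 3 (mod 4) write S = 3 + 4t. Substituting into S ≡ 0 (mod 13) gives 4t ≡ 10 (mod 13), and since 4⁻¹ ≡ 10 (mod 13), t ≡ 9. Hence S ≡ 3 + 4·9 = 39 (mod 52).

39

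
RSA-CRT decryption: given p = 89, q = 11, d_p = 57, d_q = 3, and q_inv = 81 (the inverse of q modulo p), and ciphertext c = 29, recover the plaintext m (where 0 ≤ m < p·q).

321

m₁ = c^(d_p) mod p: c ≡ 29 (mod 89), and 29^57 mod 89 = 54.
m₂ = c^(d_q) mod q: c ≡ 7 (mod 11), and 7^3 mod 11 = 2.
h = q_inv·(m₁ − m₂) mod p = 81·(54 − 2) mod 89 = 29.
m = m₂ + h·q = 2 + 29·11 = 321.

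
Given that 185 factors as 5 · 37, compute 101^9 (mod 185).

36

Mod 5: 101 ≡ 1; by Fermat, exponent reduces to 9 mod 4 = 1; 1^1 ≡ 1 (mod 5).
Mod 37: 101 ≡ 27; 27^9 ≡ 36 (mod 37).
Combine by CRT: x ≡ 1 (mod 5), x ≡ 36 (mod 37) ⇒ x ≡ 36 (mod 185).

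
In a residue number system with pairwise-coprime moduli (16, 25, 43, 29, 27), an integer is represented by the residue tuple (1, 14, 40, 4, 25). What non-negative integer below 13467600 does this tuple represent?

6486289

The moduli are pairwise coprime; N = 16·25·43·29·27 = 13467600.
N/16 = 841725; 841725 ≡ 13 (mod 16); 13·5 ≡ 1, so inverse 5.
N/25 = 538704; 538704 ≡ 4 (mod 25); 4·19 ≡ 1, so inverse 19.
N/43 = 313200; 313200 ≡ 31 (mod 43); 31·25 ≡ 1, so inverse 25.
N/29 = 464400; 464400 ≡ 23 (mod 29); 23·24 ≡ 1, so inverse 24.
N/27 = 498800; 498800 ≡ 2 (mod 27); 2·14 ≡ 1, so inverse 14.
x ≡ 1·841725·5 + 14·538704·19 + 40·313200·25 + 4·464400·24 + 25·498800·14 = 679866289.
679866289 mod 13467600 = 6486289.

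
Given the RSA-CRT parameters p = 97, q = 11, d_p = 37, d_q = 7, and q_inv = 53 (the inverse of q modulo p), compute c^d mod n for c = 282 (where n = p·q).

m₁ = c^(d_p) mod p: c ≡ 88 (mod 97), and 88^37 mod 97 = 9.
m₂ = c^(d_q) mod q: c ≡ 7 (mod 11), and 7^7 mod 11 = 6.
h = q_inv·(m₁ − m₂) mod p = 53·(9 − 6) mod 97 = 62.
m = m₂ + h·q = 6 + 62·11 = 688.

688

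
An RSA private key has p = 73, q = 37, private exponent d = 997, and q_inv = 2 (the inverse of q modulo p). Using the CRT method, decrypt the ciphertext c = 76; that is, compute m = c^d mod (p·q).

1463

d_p = d mod (p−1) = 997 mod 72 = 61; d_q = d mod (q−1) = 25.
m₁ = c^(d_p) mod p: c ≡ 3 (mod 73), and 3^61 mod 73 = 3.
m₂ = c^(d_q) mod q: c ≡ 2 (mod 37), and 2^25 mod 37 = 20.
h = q_inv·(m₁ − m₂) mod p = 2·(3 − 20) mod 73 = 39.
m = m₂ + h·q = 20 + 39·37 = 1463.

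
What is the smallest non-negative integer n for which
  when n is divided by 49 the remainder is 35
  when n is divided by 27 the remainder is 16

Combine the congruences pairwise.
From n ≡ 35 (mod 49) write n = 35 + 49t. Substituting into n ≡ 16 (mod 27) gives 49t ≡ 8 (mod 27), and since 22⁻¹ ≡ 16 (mod 27), t ≡ 20. Hence n ≡ 35 + 49·20 = 1015 (mod 1323).

1015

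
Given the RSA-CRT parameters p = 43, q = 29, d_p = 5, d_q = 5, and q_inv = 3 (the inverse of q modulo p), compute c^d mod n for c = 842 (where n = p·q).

m₁ = c^(d_p) mod p: c ≡ 25 (mod 43), and 25^5 mod 43 = 24.
m₂ = c^(d_q) mod q: c ≡ 1 (mod 29), and 1^5 mod 29 = 1.
h = q_inv·(m₁ − m₂) mod p = 3·(24 − 1) mod 43 = 26.
m = m₂ + h·q = 1 + 26·29 = 755.

755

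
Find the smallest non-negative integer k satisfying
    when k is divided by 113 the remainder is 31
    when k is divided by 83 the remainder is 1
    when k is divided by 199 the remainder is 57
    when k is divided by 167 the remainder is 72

The moduli are pairwise coprime; N = 113·83·199·167 = 311692307.
N/113 = 2758339; 2758339 ≡ 9 (mod 113); 9·88 ≡ 1, so inverse 88.
N/83 = 3755329; 3755329 ≡ 77 (mod 83); 77·69 ≡ 1, so inverse 69.
N/199 = 1566293; 1566293 ≡ 163 (mod 199); 163·105 ≡ 1, so inverse 105.
N/167 = 1866421; 1866421 ≡ 29 (mod 167); 29·144 ≡ 1, so inverse 144.
k ≡ 31·2758339·88 + 1·3755329·69 + 57·1566293·105 + 72·1866421·144 = 36509183026.
36509183026 mod 311692307 = 41183107.

41183107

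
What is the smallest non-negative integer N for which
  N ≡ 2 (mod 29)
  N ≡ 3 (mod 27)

From N ≡ 2 (mod 29) write N = 2 + 29t. Substituting into N ≡ 3 (mod 27) gives 29t ≡ 1 (mod 27), and since 2⁻¹ ≡ 14 (mod 27), t ≡ 14. Hence N ≡ 2 + 29·14 = 408 (mod 783).

408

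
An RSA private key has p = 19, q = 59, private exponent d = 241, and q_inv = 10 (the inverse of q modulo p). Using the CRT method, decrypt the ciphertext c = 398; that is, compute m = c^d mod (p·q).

455

d_p = d mod (p−1) = 241 mod 18 = 7; d_q = d mod (q−1) = 9.
m₁ = c^(d_p) mod p: c ≡ 18 (mod 19), and 18^7 mod 19 = 18.
m₂ = c^(d_q) mod q: c ≡ 44 (mod 59), and 44^9 mod 59 = 42.
h = q_inv·(m₁ − m₂) mod p = 10·(18 − 42) mod 19 = 7.
m = m₂ + h·q = 42 + 7·59 = 455.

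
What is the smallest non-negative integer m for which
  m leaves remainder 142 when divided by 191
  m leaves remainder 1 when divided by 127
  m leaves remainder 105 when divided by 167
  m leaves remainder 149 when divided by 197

555819692

Combine the congruences pairwise.
From m ≡ 142 (mod 191) write m = 142 + 191t. Substituting into m ≡ 1 (mod 127) gives 191t ≡ 113 (mod 127), and since 64⁻¹ ≡ 2 (mod 127), t ≡ 99. Hence m ≡ 142 + 191·99 = 19051 (mod 24257).
From m ≡ 19051 (mod 24257) write m = 19051 + 24257t. Substituting into m ≡ 105 (mod 167) gives 24257t ≡ 92 (mod 167), and since 42⁻¹ ≡ 4 (mod 167), t ≡ 34. Hence m ≡ 19051 + 24257·34 = 843789 (mod 4050919).
From m ≡ 843789 (mod 4050919) write m = 843789 + 4050919t. Substituting into m ≡ 149 (mod 197) gives 4050919t ≡ 111 (mod 197), and since 8⁻¹ ≡ 74 (mod 197), t ≡ 137. Hence m ≡ 843789 + 4050919·137 = 555819692 (mod 798031043).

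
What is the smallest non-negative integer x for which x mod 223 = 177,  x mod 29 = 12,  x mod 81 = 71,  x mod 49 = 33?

3608540

From x ≡ 177 (mod 223) write x = 177 + 223t. Substituting into x ≡ 12 (mod 29) gives 223t ≡ 9 (mod 29), and since 20⁻¹ ≡ 16 (mod 29), t ≡ 28. Hence x ≡ 177 + 223·28 = 6421 (mod 6467).
From x ≡ 6421 (mod 6467) write x = 6421 + 6467t. Substituting into x ≡ 71 (mod 81) gives 6467t ≡ 49 (mod 81), and since 68⁻¹ ≡ 56 (mod 81), t ≡ 71. Hence x ≡ 6421 + 6467·71 = 465578 (mod 523827).
From x ≡ 465578 (mod 523827) write x = 465578 + 523827t. Substituting into x ≡ 33 (mod 49) gives 523827t ≡ 4 (mod 49), and since 17⁻¹ ≡ 26 (mod 49), t ≡ 6. Hence x ≡ 465578 + 523827·6 = 3608540 (mod 25667523).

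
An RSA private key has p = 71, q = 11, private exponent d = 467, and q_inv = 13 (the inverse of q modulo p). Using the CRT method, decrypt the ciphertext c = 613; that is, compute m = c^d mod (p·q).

332

d_p = d mod (p−1) = 467 mod 70 = 47; d_q = d mod (q−1) = 7.
m₁ = c^(d_p) mod p: c ≡ 45 (mod 71), and 45^47 mod 71 = 48.
m₂ = c^(d_q) mod q: c ≡ 8 (mod 11), and 8^7 mod 11 = 2.
h = q_inv·(m₁ − m₂) mod p = 13·(48 − 2) mod 71 = 30.
m = m₂ + h·q = 2 + 30·11 = 332.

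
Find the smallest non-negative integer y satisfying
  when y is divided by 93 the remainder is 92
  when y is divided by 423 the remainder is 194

Combine the congruences pairwise.
gcd(93, 423) = 3 and 3 | (194 − 92), so the pair is consistent; merging gives y ≡ 12461 (mod 13113), where 13113 = lcm(93, 423).
The solution is unique modulo lcm(93, 423) = 13113.

12461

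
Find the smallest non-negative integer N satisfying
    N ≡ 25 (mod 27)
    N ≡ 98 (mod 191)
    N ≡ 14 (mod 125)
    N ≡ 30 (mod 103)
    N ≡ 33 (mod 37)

The moduli are pairwise coprime; M = 27·191·125·103·37 = 2456665875.
M/27 = 90987625; 90987625 ≡ 1 (mod 27), inverse 1.
M/191 = 12862125; 12862125 ≡ 185 (mod 191); 185·159 ≡ 1, so inverse 159.
M/125 = 19653327; 19653327 ≡ 77 (mod 125); 77·13 ≡ 1, so inverse 13.
M/103 = 23851125; 23851125 ≡ 33 (mod 103); 33·25 ≡ 1, so inverse 25.
M/37 = 66396375; 66396375 ≡ 23 (mod 37); 23·29 ≡ 1, so inverse 29.
N ≡ 25·90987625·1 + 98·12862125·159 + 14·19653327·13 + 30·23851125·25 + 33·66396375·29 = 287698902514.
287698902514 mod 2456665875 = 268995139.

268995139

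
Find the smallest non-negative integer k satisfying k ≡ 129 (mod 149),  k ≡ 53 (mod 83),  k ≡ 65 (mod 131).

40806

The moduli are pairwise coprime; N = 149·83·131 = 1620077.
N/149 = 10873; 10873 ≡ 145 (mod 149); 145·37 ≡ 1, so inverse 37.
N/83 = 19519; 19519 ≡ 14 (mod 83); 14·6 ≡ 1, so inverse 6.
N/131 = 12367; 12367 ≡ 53 (mod 131); 53·89 ≡ 1, so inverse 89.
k ≡ 129·10873·37 + 53·19519·6 + 65·12367·89 = 129646966.
129646966 mod 1620077 = 40806.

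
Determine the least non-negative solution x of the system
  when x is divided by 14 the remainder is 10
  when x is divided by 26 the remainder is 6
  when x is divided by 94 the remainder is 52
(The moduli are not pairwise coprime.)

gcd(14, 26) = 2 and 2 | (6 − 10), so the pair is consistent; merging gives x ≡ 136 (mod 182), where 182 = lcm(14, 26).
gcd(182, 94) = 2 and 2 | (52 − 136), so the pair is consistent; merging gives x ≡ 2684 (mod 8554), where 8554 = lcm(182, 94).
The solution is unique modulo lcm(14, 26, 94) = 8554.

2684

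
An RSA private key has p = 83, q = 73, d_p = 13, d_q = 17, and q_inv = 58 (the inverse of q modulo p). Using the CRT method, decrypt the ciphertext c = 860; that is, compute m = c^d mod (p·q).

2304

m₁ = c^(d_p) mod p: c ≡ 30 (mod 83), and 30^13 mod 83 = 63.
m₂ = c^(d_q) mod q: c ≡ 57 (mod 73), and 57^17 mod 73 = 41.
h = q_inv·(m₁ − m₂) mod p = 58·(63 − 41) mod 83 = 31.
m = m₂ + h·q = 41 + 31·73 = 2304.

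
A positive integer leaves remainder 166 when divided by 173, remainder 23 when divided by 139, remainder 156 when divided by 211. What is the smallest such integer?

305684

The moduli are pairwise coprime; M = 173·139·211 = 5073917.
M/173 = 29329; 29329 ≡ 92 (mod 173); 92·126 ≡ 1, so inverse 126.
M/139 = 36503; 36503 ≡ 85 (mod 139); 85·18 ≡ 1, so inverse 18.
M/211 = 24047; 24047 ≡ 204 (mod 211); 204·30 ≡ 1, so inverse 30.
n ≡ 166·29329·126 + 23·36503·18 + 156·24047·30 = 741097566.
741097566 mod 5073917 = 305684.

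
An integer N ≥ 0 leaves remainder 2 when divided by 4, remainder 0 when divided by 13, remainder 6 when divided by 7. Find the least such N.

286

From N ≡ 2 (mod 4) write N = 2 + 4t. Substituting into N ≡ 0 (mod 13) gives 4t ≡ 11 (mod 13), and since 4⁻¹ ≡ 10 (mod 13), t ≡ 6. Hence N ≡ 2 + 4·6 = 26 (mod 52).
From N ≡ 26 (mod 52) write N = 26 + 52t. Substituting into N ≡ 6 (mod 7) gives 52t ≡ 1 (mod 7), and since 3⁻¹ ≡ 5 (mod 7), t ≡ 5. Hence N ≡ 26 + 52·5 = 286 (mod 364).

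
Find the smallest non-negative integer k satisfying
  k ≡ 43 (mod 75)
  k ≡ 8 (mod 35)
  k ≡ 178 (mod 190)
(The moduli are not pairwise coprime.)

18418

gcd(75, 35) = 5 and 5 | (8 − 43), so the pair is consistent; merging gives k ≡ 43 (mod 525), where 525 = lcm(75, 35).
gcd(525, 190) = 5 and 5 | (178 − 43), so the pair is consistent; merging gives k ≡ 18418 (mod 19950), where 19950 = lcm(525, 190).
The solution is unique modulo lcm(75, 35, 190) = 19950.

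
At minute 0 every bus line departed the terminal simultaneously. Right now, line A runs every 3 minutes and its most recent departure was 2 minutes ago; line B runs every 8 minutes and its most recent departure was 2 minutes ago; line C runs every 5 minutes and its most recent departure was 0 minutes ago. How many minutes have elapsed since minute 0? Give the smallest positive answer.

The moduli are pairwise coprime; N = 3·8·5 = 120.
N/3 = 40; 40 ≡ 1 (mod 3), inverse 1.
N/8 = 15; 15 ≡ 7 (mod 8); 7·7 ≡ 1, so inverse 7.
N/5 = 24; 24 ≡ 4 (mod 5); 4·4 ≡ 1, so inverse 4.
t ≡ 2·40·1 + 2·15·7 + 0·24·4 = 290.
290 mod 120 = 50.

50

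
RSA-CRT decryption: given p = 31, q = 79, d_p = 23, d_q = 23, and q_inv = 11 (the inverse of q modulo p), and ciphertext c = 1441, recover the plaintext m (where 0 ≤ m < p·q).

m₁ = c^(d_p) mod p: c ≡ 15 (mod 31), and 15^23 mod 31 = 27.
m₂ = c^(d_q) mod q: c ≡ 19 (mod 79), and 19^23 mod 79 = 13.
h = q_inv·(m₁ − m₂) mod p = 11·(27 − 13) mod 31 = 30.
m = m₂ + h·q = 13 + 30·79 = 2383.

2383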